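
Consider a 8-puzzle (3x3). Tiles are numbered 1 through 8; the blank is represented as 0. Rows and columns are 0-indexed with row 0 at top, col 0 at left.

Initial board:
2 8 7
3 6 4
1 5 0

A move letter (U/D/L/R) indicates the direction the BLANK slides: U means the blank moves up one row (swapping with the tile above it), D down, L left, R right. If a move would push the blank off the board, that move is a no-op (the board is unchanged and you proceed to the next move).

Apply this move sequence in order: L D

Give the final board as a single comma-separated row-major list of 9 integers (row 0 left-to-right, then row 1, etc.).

After move 1 (L):
2 8 7
3 6 4
1 0 5

After move 2 (D):
2 8 7
3 6 4
1 0 5

Answer: 2, 8, 7, 3, 6, 4, 1, 0, 5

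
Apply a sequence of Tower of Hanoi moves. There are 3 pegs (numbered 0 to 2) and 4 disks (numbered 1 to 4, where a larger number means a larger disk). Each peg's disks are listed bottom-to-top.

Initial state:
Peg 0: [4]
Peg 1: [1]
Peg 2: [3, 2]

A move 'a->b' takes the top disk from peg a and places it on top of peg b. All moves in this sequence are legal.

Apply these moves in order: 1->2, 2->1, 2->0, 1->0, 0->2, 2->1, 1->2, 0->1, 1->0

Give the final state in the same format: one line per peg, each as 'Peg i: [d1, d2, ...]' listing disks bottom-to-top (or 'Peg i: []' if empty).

Answer: Peg 0: [4, 2]
Peg 1: []
Peg 2: [3, 1]

Derivation:
After move 1 (1->2):
Peg 0: [4]
Peg 1: []
Peg 2: [3, 2, 1]

After move 2 (2->1):
Peg 0: [4]
Peg 1: [1]
Peg 2: [3, 2]

After move 3 (2->0):
Peg 0: [4, 2]
Peg 1: [1]
Peg 2: [3]

After move 4 (1->0):
Peg 0: [4, 2, 1]
Peg 1: []
Peg 2: [3]

After move 5 (0->2):
Peg 0: [4, 2]
Peg 1: []
Peg 2: [3, 1]

After move 6 (2->1):
Peg 0: [4, 2]
Peg 1: [1]
Peg 2: [3]

After move 7 (1->2):
Peg 0: [4, 2]
Peg 1: []
Peg 2: [3, 1]

After move 8 (0->1):
Peg 0: [4]
Peg 1: [2]
Peg 2: [3, 1]

After move 9 (1->0):
Peg 0: [4, 2]
Peg 1: []
Peg 2: [3, 1]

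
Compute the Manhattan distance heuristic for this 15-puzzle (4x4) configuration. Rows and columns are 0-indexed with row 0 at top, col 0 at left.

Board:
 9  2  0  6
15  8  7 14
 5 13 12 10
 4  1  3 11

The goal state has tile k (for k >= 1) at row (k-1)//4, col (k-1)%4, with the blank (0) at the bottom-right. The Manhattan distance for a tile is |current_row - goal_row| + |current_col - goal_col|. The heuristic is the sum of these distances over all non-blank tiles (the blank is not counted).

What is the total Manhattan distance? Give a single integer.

Answer: 36

Derivation:
Tile 9: at (0,0), goal (2,0), distance |0-2|+|0-0| = 2
Tile 2: at (0,1), goal (0,1), distance |0-0|+|1-1| = 0
Tile 6: at (0,3), goal (1,1), distance |0-1|+|3-1| = 3
Tile 15: at (1,0), goal (3,2), distance |1-3|+|0-2| = 4
Tile 8: at (1,1), goal (1,3), distance |1-1|+|1-3| = 2
Tile 7: at (1,2), goal (1,2), distance |1-1|+|2-2| = 0
Tile 14: at (1,3), goal (3,1), distance |1-3|+|3-1| = 4
Tile 5: at (2,0), goal (1,0), distance |2-1|+|0-0| = 1
Tile 13: at (2,1), goal (3,0), distance |2-3|+|1-0| = 2
Tile 12: at (2,2), goal (2,3), distance |2-2|+|2-3| = 1
Tile 10: at (2,3), goal (2,1), distance |2-2|+|3-1| = 2
Tile 4: at (3,0), goal (0,3), distance |3-0|+|0-3| = 6
Tile 1: at (3,1), goal (0,0), distance |3-0|+|1-0| = 4
Tile 3: at (3,2), goal (0,2), distance |3-0|+|2-2| = 3
Tile 11: at (3,3), goal (2,2), distance |3-2|+|3-2| = 2
Sum: 2 + 0 + 3 + 4 + 2 + 0 + 4 + 1 + 2 + 1 + 2 + 6 + 4 + 3 + 2 = 36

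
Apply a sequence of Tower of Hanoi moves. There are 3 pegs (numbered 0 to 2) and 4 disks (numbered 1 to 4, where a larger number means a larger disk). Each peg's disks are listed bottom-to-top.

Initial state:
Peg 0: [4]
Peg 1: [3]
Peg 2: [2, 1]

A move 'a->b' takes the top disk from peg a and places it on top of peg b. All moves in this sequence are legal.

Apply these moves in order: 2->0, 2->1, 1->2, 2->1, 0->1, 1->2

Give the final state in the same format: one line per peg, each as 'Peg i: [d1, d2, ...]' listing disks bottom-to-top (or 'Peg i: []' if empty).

Answer: Peg 0: [4]
Peg 1: [3, 2]
Peg 2: [1]

Derivation:
After move 1 (2->0):
Peg 0: [4, 1]
Peg 1: [3]
Peg 2: [2]

After move 2 (2->1):
Peg 0: [4, 1]
Peg 1: [3, 2]
Peg 2: []

After move 3 (1->2):
Peg 0: [4, 1]
Peg 1: [3]
Peg 2: [2]

After move 4 (2->1):
Peg 0: [4, 1]
Peg 1: [3, 2]
Peg 2: []

After move 5 (0->1):
Peg 0: [4]
Peg 1: [3, 2, 1]
Peg 2: []

After move 6 (1->2):
Peg 0: [4]
Peg 1: [3, 2]
Peg 2: [1]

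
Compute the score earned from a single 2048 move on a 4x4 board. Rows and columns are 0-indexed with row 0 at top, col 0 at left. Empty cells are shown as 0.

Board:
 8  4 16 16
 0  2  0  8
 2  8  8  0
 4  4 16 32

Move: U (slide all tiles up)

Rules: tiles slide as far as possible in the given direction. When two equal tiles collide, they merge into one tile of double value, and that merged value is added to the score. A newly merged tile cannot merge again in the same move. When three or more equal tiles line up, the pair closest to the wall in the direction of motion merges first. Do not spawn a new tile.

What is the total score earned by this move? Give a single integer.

Slide up:
col 0: [8, 0, 2, 4] -> [8, 2, 4, 0]  score +0 (running 0)
col 1: [4, 2, 8, 4] -> [4, 2, 8, 4]  score +0 (running 0)
col 2: [16, 0, 8, 16] -> [16, 8, 16, 0]  score +0 (running 0)
col 3: [16, 8, 0, 32] -> [16, 8, 32, 0]  score +0 (running 0)
Board after move:
 8  4 16 16
 2  2  8  8
 4  8 16 32
 0  4  0  0

Answer: 0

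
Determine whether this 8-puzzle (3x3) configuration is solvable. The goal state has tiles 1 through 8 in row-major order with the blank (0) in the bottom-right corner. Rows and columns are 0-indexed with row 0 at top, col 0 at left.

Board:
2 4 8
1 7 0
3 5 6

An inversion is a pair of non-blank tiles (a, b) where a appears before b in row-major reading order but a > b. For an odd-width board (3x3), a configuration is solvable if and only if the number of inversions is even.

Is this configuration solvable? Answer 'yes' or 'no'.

Answer: no

Derivation:
Inversions (pairs i<j in row-major order where tile[i] > tile[j] > 0): 11
11 is odd, so the puzzle is not solvable.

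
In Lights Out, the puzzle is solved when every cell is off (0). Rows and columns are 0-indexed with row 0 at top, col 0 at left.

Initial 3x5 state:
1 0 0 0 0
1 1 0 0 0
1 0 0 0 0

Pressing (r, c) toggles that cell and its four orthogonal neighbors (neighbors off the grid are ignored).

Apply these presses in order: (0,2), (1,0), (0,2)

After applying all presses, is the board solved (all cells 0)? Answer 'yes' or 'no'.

Answer: yes

Derivation:
After press 1 at (0,2):
1 1 1 1 0
1 1 1 0 0
1 0 0 0 0

After press 2 at (1,0):
0 1 1 1 0
0 0 1 0 0
0 0 0 0 0

After press 3 at (0,2):
0 0 0 0 0
0 0 0 0 0
0 0 0 0 0

Lights still on: 0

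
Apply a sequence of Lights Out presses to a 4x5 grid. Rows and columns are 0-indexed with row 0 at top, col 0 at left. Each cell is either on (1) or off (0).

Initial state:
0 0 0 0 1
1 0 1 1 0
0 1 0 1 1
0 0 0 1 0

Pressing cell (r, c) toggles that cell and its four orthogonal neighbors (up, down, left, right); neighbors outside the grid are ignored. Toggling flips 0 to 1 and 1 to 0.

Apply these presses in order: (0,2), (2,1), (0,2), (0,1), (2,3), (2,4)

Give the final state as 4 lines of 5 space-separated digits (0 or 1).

Answer: 1 1 1 0 1
1 0 1 0 1
1 0 0 1 1
0 1 0 0 1

Derivation:
After press 1 at (0,2):
0 1 1 1 1
1 0 0 1 0
0 1 0 1 1
0 0 0 1 0

After press 2 at (2,1):
0 1 1 1 1
1 1 0 1 0
1 0 1 1 1
0 1 0 1 0

After press 3 at (0,2):
0 0 0 0 1
1 1 1 1 0
1 0 1 1 1
0 1 0 1 0

After press 4 at (0,1):
1 1 1 0 1
1 0 1 1 0
1 0 1 1 1
0 1 0 1 0

After press 5 at (2,3):
1 1 1 0 1
1 0 1 0 0
1 0 0 0 0
0 1 0 0 0

After press 6 at (2,4):
1 1 1 0 1
1 0 1 0 1
1 0 0 1 1
0 1 0 0 1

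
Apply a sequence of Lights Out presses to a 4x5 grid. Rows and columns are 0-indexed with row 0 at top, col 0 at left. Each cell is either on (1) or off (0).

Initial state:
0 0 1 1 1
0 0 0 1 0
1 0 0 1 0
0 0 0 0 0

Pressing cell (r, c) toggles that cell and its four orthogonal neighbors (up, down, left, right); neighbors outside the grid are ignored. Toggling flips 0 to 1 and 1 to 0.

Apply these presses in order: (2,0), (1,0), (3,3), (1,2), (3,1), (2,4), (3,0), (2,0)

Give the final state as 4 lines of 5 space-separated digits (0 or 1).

After press 1 at (2,0):
0 0 1 1 1
1 0 0 1 0
0 1 0 1 0
1 0 0 0 0

After press 2 at (1,0):
1 0 1 1 1
0 1 0 1 0
1 1 0 1 0
1 0 0 0 0

After press 3 at (3,3):
1 0 1 1 1
0 1 0 1 0
1 1 0 0 0
1 0 1 1 1

After press 4 at (1,2):
1 0 0 1 1
0 0 1 0 0
1 1 1 0 0
1 0 1 1 1

After press 5 at (3,1):
1 0 0 1 1
0 0 1 0 0
1 0 1 0 0
0 1 0 1 1

After press 6 at (2,4):
1 0 0 1 1
0 0 1 0 1
1 0 1 1 1
0 1 0 1 0

After press 7 at (3,0):
1 0 0 1 1
0 0 1 0 1
0 0 1 1 1
1 0 0 1 0

After press 8 at (2,0):
1 0 0 1 1
1 0 1 0 1
1 1 1 1 1
0 0 0 1 0

Answer: 1 0 0 1 1
1 0 1 0 1
1 1 1 1 1
0 0 0 1 0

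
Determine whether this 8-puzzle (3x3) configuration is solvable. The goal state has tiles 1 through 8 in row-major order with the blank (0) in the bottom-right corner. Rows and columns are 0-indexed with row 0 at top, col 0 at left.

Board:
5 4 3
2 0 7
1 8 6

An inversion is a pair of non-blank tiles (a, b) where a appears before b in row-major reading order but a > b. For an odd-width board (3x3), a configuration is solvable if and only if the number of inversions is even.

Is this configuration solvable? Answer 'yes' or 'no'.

Answer: no

Derivation:
Inversions (pairs i<j in row-major order where tile[i] > tile[j] > 0): 13
13 is odd, so the puzzle is not solvable.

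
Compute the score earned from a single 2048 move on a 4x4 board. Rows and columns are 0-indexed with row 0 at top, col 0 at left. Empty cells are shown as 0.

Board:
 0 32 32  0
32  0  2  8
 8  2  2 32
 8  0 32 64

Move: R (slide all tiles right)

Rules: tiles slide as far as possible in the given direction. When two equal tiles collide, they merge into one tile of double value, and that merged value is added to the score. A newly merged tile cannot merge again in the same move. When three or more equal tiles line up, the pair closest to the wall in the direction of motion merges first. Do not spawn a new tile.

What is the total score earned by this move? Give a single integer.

Answer: 68

Derivation:
Slide right:
row 0: [0, 32, 32, 0] -> [0, 0, 0, 64]  score +64 (running 64)
row 1: [32, 0, 2, 8] -> [0, 32, 2, 8]  score +0 (running 64)
row 2: [8, 2, 2, 32] -> [0, 8, 4, 32]  score +4 (running 68)
row 3: [8, 0, 32, 64] -> [0, 8, 32, 64]  score +0 (running 68)
Board after move:
 0  0  0 64
 0 32  2  8
 0  8  4 32
 0  8 32 64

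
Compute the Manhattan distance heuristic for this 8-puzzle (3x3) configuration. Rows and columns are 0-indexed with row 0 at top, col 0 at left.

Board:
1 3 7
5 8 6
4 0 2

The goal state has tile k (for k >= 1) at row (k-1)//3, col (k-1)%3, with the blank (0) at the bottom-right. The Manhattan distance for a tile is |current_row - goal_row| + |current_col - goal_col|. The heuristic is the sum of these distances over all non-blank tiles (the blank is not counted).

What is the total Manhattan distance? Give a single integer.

Tile 1: at (0,0), goal (0,0), distance |0-0|+|0-0| = 0
Tile 3: at (0,1), goal (0,2), distance |0-0|+|1-2| = 1
Tile 7: at (0,2), goal (2,0), distance |0-2|+|2-0| = 4
Tile 5: at (1,0), goal (1,1), distance |1-1|+|0-1| = 1
Tile 8: at (1,1), goal (2,1), distance |1-2|+|1-1| = 1
Tile 6: at (1,2), goal (1,2), distance |1-1|+|2-2| = 0
Tile 4: at (2,0), goal (1,0), distance |2-1|+|0-0| = 1
Tile 2: at (2,2), goal (0,1), distance |2-0|+|2-1| = 3
Sum: 0 + 1 + 4 + 1 + 1 + 0 + 1 + 3 = 11

Answer: 11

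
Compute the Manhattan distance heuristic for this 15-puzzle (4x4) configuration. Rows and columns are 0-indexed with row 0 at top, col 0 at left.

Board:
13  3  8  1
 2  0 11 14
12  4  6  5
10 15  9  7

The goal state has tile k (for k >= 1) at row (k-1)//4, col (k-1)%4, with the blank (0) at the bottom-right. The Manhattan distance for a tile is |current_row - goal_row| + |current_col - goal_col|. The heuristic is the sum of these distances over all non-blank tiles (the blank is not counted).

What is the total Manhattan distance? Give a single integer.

Answer: 38

Derivation:
Tile 13: at (0,0), goal (3,0), distance |0-3|+|0-0| = 3
Tile 3: at (0,1), goal (0,2), distance |0-0|+|1-2| = 1
Tile 8: at (0,2), goal (1,3), distance |0-1|+|2-3| = 2
Tile 1: at (0,3), goal (0,0), distance |0-0|+|3-0| = 3
Tile 2: at (1,0), goal (0,1), distance |1-0|+|0-1| = 2
Tile 11: at (1,2), goal (2,2), distance |1-2|+|2-2| = 1
Tile 14: at (1,3), goal (3,1), distance |1-3|+|3-1| = 4
Tile 12: at (2,0), goal (2,3), distance |2-2|+|0-3| = 3
Tile 4: at (2,1), goal (0,3), distance |2-0|+|1-3| = 4
Tile 6: at (2,2), goal (1,1), distance |2-1|+|2-1| = 2
Tile 5: at (2,3), goal (1,0), distance |2-1|+|3-0| = 4
Tile 10: at (3,0), goal (2,1), distance |3-2|+|0-1| = 2
Tile 15: at (3,1), goal (3,2), distance |3-3|+|1-2| = 1
Tile 9: at (3,2), goal (2,0), distance |3-2|+|2-0| = 3
Tile 7: at (3,3), goal (1,2), distance |3-1|+|3-2| = 3
Sum: 3 + 1 + 2 + 3 + 2 + 1 + 4 + 3 + 4 + 2 + 4 + 2 + 1 + 3 + 3 = 38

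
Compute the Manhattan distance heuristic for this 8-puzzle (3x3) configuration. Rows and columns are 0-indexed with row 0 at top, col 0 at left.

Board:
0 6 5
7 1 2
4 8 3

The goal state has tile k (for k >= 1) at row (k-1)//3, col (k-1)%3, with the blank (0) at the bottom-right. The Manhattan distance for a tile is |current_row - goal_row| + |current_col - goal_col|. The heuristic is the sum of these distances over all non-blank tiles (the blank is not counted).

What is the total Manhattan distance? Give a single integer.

Answer: 12

Derivation:
Tile 6: (0,1)->(1,2) = 2
Tile 5: (0,2)->(1,1) = 2
Tile 7: (1,0)->(2,0) = 1
Tile 1: (1,1)->(0,0) = 2
Tile 2: (1,2)->(0,1) = 2
Tile 4: (2,0)->(1,0) = 1
Tile 8: (2,1)->(2,1) = 0
Tile 3: (2,2)->(0,2) = 2
Sum: 2 + 2 + 1 + 2 + 2 + 1 + 0 + 2 = 12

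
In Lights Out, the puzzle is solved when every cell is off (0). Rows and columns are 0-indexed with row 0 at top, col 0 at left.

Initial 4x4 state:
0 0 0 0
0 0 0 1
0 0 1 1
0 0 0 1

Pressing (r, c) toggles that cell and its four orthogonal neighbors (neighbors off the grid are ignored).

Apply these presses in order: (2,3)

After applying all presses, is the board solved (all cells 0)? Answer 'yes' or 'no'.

Answer: yes

Derivation:
After press 1 at (2,3):
0 0 0 0
0 0 0 0
0 0 0 0
0 0 0 0

Lights still on: 0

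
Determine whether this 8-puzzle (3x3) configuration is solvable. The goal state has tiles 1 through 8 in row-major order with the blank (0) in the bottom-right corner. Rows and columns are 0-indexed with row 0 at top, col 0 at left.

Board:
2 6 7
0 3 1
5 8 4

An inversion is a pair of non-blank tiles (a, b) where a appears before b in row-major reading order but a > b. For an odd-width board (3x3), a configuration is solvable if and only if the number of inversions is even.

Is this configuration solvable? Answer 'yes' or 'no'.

Inversions (pairs i<j in row-major order where tile[i] > tile[j] > 0): 12
12 is even, so the puzzle is solvable.

Answer: yes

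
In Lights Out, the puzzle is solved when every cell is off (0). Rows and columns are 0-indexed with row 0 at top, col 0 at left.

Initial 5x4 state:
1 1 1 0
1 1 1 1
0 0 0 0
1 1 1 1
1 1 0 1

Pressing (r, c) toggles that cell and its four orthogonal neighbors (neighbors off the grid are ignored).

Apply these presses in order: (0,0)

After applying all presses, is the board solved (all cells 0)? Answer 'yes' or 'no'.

After press 1 at (0,0):
0 0 1 0
0 1 1 1
0 0 0 0
1 1 1 1
1 1 0 1

Lights still on: 11

Answer: no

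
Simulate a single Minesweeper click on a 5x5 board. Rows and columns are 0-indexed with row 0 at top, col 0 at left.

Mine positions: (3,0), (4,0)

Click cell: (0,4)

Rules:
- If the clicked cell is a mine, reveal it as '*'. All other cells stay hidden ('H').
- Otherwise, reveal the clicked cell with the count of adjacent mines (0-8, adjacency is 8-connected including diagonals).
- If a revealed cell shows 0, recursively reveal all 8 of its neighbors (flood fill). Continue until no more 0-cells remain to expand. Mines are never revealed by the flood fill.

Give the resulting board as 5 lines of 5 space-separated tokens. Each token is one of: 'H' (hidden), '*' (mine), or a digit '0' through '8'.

0 0 0 0 0
0 0 0 0 0
1 1 0 0 0
H 2 0 0 0
H 2 0 0 0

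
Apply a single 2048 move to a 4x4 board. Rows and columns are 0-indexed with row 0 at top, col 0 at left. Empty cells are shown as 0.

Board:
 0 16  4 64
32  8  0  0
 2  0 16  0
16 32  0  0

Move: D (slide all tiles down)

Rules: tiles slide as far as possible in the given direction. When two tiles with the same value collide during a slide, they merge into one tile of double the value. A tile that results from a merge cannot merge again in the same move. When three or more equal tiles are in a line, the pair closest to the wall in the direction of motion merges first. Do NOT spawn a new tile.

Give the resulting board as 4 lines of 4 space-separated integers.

Answer:  0  0  0  0
32 16  0  0
 2  8  4  0
16 32 16 64

Derivation:
Slide down:
col 0: [0, 32, 2, 16] -> [0, 32, 2, 16]
col 1: [16, 8, 0, 32] -> [0, 16, 8, 32]
col 2: [4, 0, 16, 0] -> [0, 0, 4, 16]
col 3: [64, 0, 0, 0] -> [0, 0, 0, 64]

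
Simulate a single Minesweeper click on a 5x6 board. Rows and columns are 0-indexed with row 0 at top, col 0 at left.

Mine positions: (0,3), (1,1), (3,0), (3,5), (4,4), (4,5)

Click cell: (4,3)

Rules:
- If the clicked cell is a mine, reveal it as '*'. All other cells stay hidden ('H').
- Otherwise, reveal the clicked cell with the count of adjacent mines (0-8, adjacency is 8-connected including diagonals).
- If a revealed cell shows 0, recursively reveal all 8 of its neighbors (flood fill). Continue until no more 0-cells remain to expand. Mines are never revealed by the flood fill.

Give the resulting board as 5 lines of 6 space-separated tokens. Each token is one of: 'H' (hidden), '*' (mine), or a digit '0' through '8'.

H H H H H H
H H H H H H
H H H H H H
H H H H H H
H H H 1 H H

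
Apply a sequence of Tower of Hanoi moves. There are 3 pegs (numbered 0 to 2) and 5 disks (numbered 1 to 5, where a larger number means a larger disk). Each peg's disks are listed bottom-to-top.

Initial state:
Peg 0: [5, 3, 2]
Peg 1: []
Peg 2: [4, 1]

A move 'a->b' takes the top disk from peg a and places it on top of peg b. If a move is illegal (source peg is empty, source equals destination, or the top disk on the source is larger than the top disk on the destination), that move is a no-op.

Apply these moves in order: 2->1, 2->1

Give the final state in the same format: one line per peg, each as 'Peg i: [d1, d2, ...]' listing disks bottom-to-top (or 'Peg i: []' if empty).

Answer: Peg 0: [5, 3, 2]
Peg 1: [1]
Peg 2: [4]

Derivation:
After move 1 (2->1):
Peg 0: [5, 3, 2]
Peg 1: [1]
Peg 2: [4]

After move 2 (2->1):
Peg 0: [5, 3, 2]
Peg 1: [1]
Peg 2: [4]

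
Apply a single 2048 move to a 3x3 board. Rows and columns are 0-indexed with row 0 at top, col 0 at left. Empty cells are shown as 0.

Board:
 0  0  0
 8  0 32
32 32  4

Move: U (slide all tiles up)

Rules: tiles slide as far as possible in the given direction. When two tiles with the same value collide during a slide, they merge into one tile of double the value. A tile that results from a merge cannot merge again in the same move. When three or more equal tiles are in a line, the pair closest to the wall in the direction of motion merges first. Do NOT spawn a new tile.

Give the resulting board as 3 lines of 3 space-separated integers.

Answer:  8 32 32
32  0  4
 0  0  0

Derivation:
Slide up:
col 0: [0, 8, 32] -> [8, 32, 0]
col 1: [0, 0, 32] -> [32, 0, 0]
col 2: [0, 32, 4] -> [32, 4, 0]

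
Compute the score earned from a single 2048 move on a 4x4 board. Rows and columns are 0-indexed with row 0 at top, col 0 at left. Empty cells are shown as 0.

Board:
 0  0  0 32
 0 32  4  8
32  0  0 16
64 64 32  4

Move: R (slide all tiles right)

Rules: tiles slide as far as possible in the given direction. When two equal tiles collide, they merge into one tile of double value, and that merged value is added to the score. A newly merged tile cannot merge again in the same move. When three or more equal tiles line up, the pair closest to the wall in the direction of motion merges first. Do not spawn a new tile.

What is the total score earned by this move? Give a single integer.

Answer: 128

Derivation:
Slide right:
row 0: [0, 0, 0, 32] -> [0, 0, 0, 32]  score +0 (running 0)
row 1: [0, 32, 4, 8] -> [0, 32, 4, 8]  score +0 (running 0)
row 2: [32, 0, 0, 16] -> [0, 0, 32, 16]  score +0 (running 0)
row 3: [64, 64, 32, 4] -> [0, 128, 32, 4]  score +128 (running 128)
Board after move:
  0   0   0  32
  0  32   4   8
  0   0  32  16
  0 128  32   4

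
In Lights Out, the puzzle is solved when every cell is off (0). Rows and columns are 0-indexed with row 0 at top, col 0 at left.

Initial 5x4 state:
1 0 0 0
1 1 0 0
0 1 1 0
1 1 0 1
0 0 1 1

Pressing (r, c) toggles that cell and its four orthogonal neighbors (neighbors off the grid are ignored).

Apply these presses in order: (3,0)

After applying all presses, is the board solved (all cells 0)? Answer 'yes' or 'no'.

After press 1 at (3,0):
1 0 0 0
1 1 0 0
1 1 1 0
0 0 0 1
1 0 1 1

Lights still on: 10

Answer: no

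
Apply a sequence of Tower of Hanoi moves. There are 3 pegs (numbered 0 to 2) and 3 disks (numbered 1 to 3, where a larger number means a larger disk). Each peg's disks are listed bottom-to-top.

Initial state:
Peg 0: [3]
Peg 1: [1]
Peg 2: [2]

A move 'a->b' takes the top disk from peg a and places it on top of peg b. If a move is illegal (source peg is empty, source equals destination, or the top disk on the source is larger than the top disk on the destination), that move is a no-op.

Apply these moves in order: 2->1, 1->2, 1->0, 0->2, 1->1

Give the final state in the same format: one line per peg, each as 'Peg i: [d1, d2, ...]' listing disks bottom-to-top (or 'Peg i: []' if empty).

Answer: Peg 0: [3]
Peg 1: []
Peg 2: [2, 1]

Derivation:
After move 1 (2->1):
Peg 0: [3]
Peg 1: [1]
Peg 2: [2]

After move 2 (1->2):
Peg 0: [3]
Peg 1: []
Peg 2: [2, 1]

After move 3 (1->0):
Peg 0: [3]
Peg 1: []
Peg 2: [2, 1]

After move 4 (0->2):
Peg 0: [3]
Peg 1: []
Peg 2: [2, 1]

After move 5 (1->1):
Peg 0: [3]
Peg 1: []
Peg 2: [2, 1]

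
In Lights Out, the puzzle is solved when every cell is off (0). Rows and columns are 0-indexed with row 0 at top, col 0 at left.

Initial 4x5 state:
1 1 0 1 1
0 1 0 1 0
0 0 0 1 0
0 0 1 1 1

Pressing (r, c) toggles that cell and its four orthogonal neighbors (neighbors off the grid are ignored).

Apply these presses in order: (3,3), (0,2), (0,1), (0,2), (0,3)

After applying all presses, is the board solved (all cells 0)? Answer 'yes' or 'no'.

Answer: yes

Derivation:
After press 1 at (3,3):
1 1 0 1 1
0 1 0 1 0
0 0 0 0 0
0 0 0 0 0

After press 2 at (0,2):
1 0 1 0 1
0 1 1 1 0
0 0 0 0 0
0 0 0 0 0

After press 3 at (0,1):
0 1 0 0 1
0 0 1 1 0
0 0 0 0 0
0 0 0 0 0

After press 4 at (0,2):
0 0 1 1 1
0 0 0 1 0
0 0 0 0 0
0 0 0 0 0

After press 5 at (0,3):
0 0 0 0 0
0 0 0 0 0
0 0 0 0 0
0 0 0 0 0

Lights still on: 0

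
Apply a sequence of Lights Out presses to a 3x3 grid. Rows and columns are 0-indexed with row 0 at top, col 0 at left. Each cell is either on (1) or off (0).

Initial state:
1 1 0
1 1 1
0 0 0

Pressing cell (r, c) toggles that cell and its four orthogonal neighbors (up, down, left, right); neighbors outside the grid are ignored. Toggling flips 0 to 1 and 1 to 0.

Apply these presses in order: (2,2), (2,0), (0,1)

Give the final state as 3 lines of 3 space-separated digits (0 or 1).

Answer: 0 0 1
0 0 0
1 0 1

Derivation:
After press 1 at (2,2):
1 1 0
1 1 0
0 1 1

After press 2 at (2,0):
1 1 0
0 1 0
1 0 1

After press 3 at (0,1):
0 0 1
0 0 0
1 0 1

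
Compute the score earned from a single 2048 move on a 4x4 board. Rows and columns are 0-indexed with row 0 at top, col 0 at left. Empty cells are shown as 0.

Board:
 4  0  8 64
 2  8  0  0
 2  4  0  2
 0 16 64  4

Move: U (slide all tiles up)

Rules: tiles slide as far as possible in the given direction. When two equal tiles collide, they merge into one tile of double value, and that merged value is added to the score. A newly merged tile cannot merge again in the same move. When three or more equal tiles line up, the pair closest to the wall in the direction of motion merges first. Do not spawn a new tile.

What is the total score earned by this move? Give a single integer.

Answer: 4

Derivation:
Slide up:
col 0: [4, 2, 2, 0] -> [4, 4, 0, 0]  score +4 (running 4)
col 1: [0, 8, 4, 16] -> [8, 4, 16, 0]  score +0 (running 4)
col 2: [8, 0, 0, 64] -> [8, 64, 0, 0]  score +0 (running 4)
col 3: [64, 0, 2, 4] -> [64, 2, 4, 0]  score +0 (running 4)
Board after move:
 4  8  8 64
 4  4 64  2
 0 16  0  4
 0  0  0  0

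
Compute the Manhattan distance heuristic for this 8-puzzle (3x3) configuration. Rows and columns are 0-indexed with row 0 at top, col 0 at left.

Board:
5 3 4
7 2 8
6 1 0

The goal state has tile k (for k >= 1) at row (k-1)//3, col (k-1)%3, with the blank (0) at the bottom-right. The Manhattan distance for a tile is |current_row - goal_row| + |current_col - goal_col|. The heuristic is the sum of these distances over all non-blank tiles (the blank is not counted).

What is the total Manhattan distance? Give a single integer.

Tile 5: at (0,0), goal (1,1), distance |0-1|+|0-1| = 2
Tile 3: at (0,1), goal (0,2), distance |0-0|+|1-2| = 1
Tile 4: at (0,2), goal (1,0), distance |0-1|+|2-0| = 3
Tile 7: at (1,0), goal (2,0), distance |1-2|+|0-0| = 1
Tile 2: at (1,1), goal (0,1), distance |1-0|+|1-1| = 1
Tile 8: at (1,2), goal (2,1), distance |1-2|+|2-1| = 2
Tile 6: at (2,0), goal (1,2), distance |2-1|+|0-2| = 3
Tile 1: at (2,1), goal (0,0), distance |2-0|+|1-0| = 3
Sum: 2 + 1 + 3 + 1 + 1 + 2 + 3 + 3 = 16

Answer: 16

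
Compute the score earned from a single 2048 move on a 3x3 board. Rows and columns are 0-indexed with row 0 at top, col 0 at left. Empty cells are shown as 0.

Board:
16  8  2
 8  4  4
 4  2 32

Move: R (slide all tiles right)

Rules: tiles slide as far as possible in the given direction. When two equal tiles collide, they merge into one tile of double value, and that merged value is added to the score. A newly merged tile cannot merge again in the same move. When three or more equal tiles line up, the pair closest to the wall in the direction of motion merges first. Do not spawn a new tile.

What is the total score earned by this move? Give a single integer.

Slide right:
row 0: [16, 8, 2] -> [16, 8, 2]  score +0 (running 0)
row 1: [8, 4, 4] -> [0, 8, 8]  score +8 (running 8)
row 2: [4, 2, 32] -> [4, 2, 32]  score +0 (running 8)
Board after move:
16  8  2
 0  8  8
 4  2 32

Answer: 8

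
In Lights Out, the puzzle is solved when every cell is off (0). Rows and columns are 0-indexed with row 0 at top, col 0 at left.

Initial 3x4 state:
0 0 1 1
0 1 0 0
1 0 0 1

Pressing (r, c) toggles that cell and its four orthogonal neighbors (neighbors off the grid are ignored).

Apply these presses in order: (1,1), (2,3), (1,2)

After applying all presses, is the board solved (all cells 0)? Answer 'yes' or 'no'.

After press 1 at (1,1):
0 1 1 1
1 0 1 0
1 1 0 1

After press 2 at (2,3):
0 1 1 1
1 0 1 1
1 1 1 0

After press 3 at (1,2):
0 1 0 1
1 1 0 0
1 1 0 0

Lights still on: 6

Answer: no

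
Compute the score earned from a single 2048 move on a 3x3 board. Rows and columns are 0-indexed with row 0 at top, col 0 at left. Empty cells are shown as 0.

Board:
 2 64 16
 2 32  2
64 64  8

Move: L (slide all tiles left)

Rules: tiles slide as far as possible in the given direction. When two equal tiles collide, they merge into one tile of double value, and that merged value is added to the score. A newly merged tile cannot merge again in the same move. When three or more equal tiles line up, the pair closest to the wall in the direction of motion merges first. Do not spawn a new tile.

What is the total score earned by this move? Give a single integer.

Answer: 128

Derivation:
Slide left:
row 0: [2, 64, 16] -> [2, 64, 16]  score +0 (running 0)
row 1: [2, 32, 2] -> [2, 32, 2]  score +0 (running 0)
row 2: [64, 64, 8] -> [128, 8, 0]  score +128 (running 128)
Board after move:
  2  64  16
  2  32   2
128   8   0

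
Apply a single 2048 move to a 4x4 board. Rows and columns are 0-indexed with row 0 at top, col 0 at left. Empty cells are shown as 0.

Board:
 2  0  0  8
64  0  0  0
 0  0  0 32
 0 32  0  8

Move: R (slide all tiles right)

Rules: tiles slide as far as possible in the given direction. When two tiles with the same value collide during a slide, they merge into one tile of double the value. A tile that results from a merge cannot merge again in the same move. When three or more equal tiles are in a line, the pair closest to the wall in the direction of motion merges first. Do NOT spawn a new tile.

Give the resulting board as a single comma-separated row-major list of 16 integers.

Answer: 0, 0, 2, 8, 0, 0, 0, 64, 0, 0, 0, 32, 0, 0, 32, 8

Derivation:
Slide right:
row 0: [2, 0, 0, 8] -> [0, 0, 2, 8]
row 1: [64, 0, 0, 0] -> [0, 0, 0, 64]
row 2: [0, 0, 0, 32] -> [0, 0, 0, 32]
row 3: [0, 32, 0, 8] -> [0, 0, 32, 8]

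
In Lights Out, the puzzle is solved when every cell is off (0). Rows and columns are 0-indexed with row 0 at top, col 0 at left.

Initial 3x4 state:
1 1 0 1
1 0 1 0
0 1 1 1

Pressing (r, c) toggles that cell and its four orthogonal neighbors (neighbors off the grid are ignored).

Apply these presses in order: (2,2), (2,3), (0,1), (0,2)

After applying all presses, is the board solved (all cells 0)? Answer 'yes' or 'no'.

After press 1 at (2,2):
1 1 0 1
1 0 0 0
0 0 0 0

After press 2 at (2,3):
1 1 0 1
1 0 0 1
0 0 1 1

After press 3 at (0,1):
0 0 1 1
1 1 0 1
0 0 1 1

After press 4 at (0,2):
0 1 0 0
1 1 1 1
0 0 1 1

Lights still on: 7

Answer: no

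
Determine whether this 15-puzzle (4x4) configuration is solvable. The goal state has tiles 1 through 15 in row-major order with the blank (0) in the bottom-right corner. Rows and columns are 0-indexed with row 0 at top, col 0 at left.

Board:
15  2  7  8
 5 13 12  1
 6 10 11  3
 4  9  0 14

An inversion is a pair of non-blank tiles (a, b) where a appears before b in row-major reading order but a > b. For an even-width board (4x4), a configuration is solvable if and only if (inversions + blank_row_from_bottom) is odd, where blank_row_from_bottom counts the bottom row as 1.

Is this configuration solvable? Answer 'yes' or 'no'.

Answer: no

Derivation:
Inversions: 51
Blank is in row 3 (0-indexed from top), which is row 1 counting from the bottom (bottom = 1).
51 + 1 = 52, which is even, so the puzzle is not solvable.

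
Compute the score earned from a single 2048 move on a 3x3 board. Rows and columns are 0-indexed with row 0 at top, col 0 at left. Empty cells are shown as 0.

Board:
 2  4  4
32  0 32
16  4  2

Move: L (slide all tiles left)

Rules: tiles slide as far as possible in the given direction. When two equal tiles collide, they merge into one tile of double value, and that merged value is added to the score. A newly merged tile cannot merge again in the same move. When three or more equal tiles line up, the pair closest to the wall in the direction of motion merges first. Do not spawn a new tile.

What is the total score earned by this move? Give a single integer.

Slide left:
row 0: [2, 4, 4] -> [2, 8, 0]  score +8 (running 8)
row 1: [32, 0, 32] -> [64, 0, 0]  score +64 (running 72)
row 2: [16, 4, 2] -> [16, 4, 2]  score +0 (running 72)
Board after move:
 2  8  0
64  0  0
16  4  2

Answer: 72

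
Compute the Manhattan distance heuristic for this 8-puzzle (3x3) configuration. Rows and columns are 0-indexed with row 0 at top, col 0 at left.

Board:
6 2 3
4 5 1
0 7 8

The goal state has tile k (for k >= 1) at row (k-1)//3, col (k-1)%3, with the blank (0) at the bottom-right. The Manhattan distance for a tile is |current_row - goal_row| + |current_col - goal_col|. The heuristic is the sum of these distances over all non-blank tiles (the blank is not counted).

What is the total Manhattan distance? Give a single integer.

Tile 6: at (0,0), goal (1,2), distance |0-1|+|0-2| = 3
Tile 2: at (0,1), goal (0,1), distance |0-0|+|1-1| = 0
Tile 3: at (0,2), goal (0,2), distance |0-0|+|2-2| = 0
Tile 4: at (1,0), goal (1,0), distance |1-1|+|0-0| = 0
Tile 5: at (1,1), goal (1,1), distance |1-1|+|1-1| = 0
Tile 1: at (1,2), goal (0,0), distance |1-0|+|2-0| = 3
Tile 7: at (2,1), goal (2,0), distance |2-2|+|1-0| = 1
Tile 8: at (2,2), goal (2,1), distance |2-2|+|2-1| = 1
Sum: 3 + 0 + 0 + 0 + 0 + 3 + 1 + 1 = 8

Answer: 8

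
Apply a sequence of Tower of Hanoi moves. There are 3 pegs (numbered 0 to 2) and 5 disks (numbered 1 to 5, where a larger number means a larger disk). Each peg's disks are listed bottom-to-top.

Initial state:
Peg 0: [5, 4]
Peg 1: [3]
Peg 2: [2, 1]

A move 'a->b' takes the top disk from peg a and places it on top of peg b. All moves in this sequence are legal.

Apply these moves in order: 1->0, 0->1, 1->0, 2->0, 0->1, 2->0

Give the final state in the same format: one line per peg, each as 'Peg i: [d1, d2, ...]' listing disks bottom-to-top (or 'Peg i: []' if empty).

Answer: Peg 0: [5, 4, 3, 2]
Peg 1: [1]
Peg 2: []

Derivation:
After move 1 (1->0):
Peg 0: [5, 4, 3]
Peg 1: []
Peg 2: [2, 1]

After move 2 (0->1):
Peg 0: [5, 4]
Peg 1: [3]
Peg 2: [2, 1]

After move 3 (1->0):
Peg 0: [5, 4, 3]
Peg 1: []
Peg 2: [2, 1]

After move 4 (2->0):
Peg 0: [5, 4, 3, 1]
Peg 1: []
Peg 2: [2]

After move 5 (0->1):
Peg 0: [5, 4, 3]
Peg 1: [1]
Peg 2: [2]

After move 6 (2->0):
Peg 0: [5, 4, 3, 2]
Peg 1: [1]
Peg 2: []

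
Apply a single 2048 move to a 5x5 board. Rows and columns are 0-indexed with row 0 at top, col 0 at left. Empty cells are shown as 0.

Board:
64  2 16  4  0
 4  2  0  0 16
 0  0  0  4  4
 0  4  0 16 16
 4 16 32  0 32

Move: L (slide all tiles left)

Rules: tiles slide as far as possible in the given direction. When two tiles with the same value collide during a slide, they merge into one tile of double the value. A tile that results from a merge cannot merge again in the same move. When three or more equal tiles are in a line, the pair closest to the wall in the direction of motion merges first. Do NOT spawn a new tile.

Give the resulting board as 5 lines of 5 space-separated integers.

Slide left:
row 0: [64, 2, 16, 4, 0] -> [64, 2, 16, 4, 0]
row 1: [4, 2, 0, 0, 16] -> [4, 2, 16, 0, 0]
row 2: [0, 0, 0, 4, 4] -> [8, 0, 0, 0, 0]
row 3: [0, 4, 0, 16, 16] -> [4, 32, 0, 0, 0]
row 4: [4, 16, 32, 0, 32] -> [4, 16, 64, 0, 0]

Answer: 64  2 16  4  0
 4  2 16  0  0
 8  0  0  0  0
 4 32  0  0  0
 4 16 64  0  0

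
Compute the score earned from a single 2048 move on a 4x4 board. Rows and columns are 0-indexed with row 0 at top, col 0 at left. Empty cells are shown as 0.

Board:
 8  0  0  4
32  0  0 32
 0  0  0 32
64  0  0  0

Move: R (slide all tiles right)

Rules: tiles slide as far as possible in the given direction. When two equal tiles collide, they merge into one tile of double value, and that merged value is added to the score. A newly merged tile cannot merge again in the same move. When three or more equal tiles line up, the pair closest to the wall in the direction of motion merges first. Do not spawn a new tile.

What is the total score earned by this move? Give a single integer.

Answer: 64

Derivation:
Slide right:
row 0: [8, 0, 0, 4] -> [0, 0, 8, 4]  score +0 (running 0)
row 1: [32, 0, 0, 32] -> [0, 0, 0, 64]  score +64 (running 64)
row 2: [0, 0, 0, 32] -> [0, 0, 0, 32]  score +0 (running 64)
row 3: [64, 0, 0, 0] -> [0, 0, 0, 64]  score +0 (running 64)
Board after move:
 0  0  8  4
 0  0  0 64
 0  0  0 32
 0  0  0 64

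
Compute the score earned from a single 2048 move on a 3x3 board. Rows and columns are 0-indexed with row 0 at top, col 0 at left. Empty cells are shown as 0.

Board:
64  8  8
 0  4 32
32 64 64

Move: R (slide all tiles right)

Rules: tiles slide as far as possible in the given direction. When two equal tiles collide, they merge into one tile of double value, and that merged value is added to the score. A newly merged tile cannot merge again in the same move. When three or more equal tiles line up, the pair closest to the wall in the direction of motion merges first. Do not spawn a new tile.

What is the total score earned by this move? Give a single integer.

Slide right:
row 0: [64, 8, 8] -> [0, 64, 16]  score +16 (running 16)
row 1: [0, 4, 32] -> [0, 4, 32]  score +0 (running 16)
row 2: [32, 64, 64] -> [0, 32, 128]  score +128 (running 144)
Board after move:
  0  64  16
  0   4  32
  0  32 128

Answer: 144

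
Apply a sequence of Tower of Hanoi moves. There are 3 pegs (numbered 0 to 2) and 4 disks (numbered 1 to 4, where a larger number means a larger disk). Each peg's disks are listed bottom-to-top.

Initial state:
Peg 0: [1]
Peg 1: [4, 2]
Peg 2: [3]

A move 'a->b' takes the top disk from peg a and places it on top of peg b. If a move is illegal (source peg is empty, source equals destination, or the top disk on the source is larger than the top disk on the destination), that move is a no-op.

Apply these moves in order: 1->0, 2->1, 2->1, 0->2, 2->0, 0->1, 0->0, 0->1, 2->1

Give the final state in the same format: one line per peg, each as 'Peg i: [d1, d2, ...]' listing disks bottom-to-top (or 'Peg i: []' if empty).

Answer: Peg 0: []
Peg 1: [4, 2, 1]
Peg 2: [3]

Derivation:
After move 1 (1->0):
Peg 0: [1]
Peg 1: [4, 2]
Peg 2: [3]

After move 2 (2->1):
Peg 0: [1]
Peg 1: [4, 2]
Peg 2: [3]

After move 3 (2->1):
Peg 0: [1]
Peg 1: [4, 2]
Peg 2: [3]

After move 4 (0->2):
Peg 0: []
Peg 1: [4, 2]
Peg 2: [3, 1]

After move 5 (2->0):
Peg 0: [1]
Peg 1: [4, 2]
Peg 2: [3]

After move 6 (0->1):
Peg 0: []
Peg 1: [4, 2, 1]
Peg 2: [3]

After move 7 (0->0):
Peg 0: []
Peg 1: [4, 2, 1]
Peg 2: [3]

After move 8 (0->1):
Peg 0: []
Peg 1: [4, 2, 1]
Peg 2: [3]

After move 9 (2->1):
Peg 0: []
Peg 1: [4, 2, 1]
Peg 2: [3]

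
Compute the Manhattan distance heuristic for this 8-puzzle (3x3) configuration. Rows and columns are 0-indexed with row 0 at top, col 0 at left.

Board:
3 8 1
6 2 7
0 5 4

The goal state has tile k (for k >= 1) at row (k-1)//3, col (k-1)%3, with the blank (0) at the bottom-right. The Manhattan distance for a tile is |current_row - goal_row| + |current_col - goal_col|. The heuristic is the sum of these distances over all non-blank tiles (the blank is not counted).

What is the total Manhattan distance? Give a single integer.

Answer: 16

Derivation:
Tile 3: (0,0)->(0,2) = 2
Tile 8: (0,1)->(2,1) = 2
Tile 1: (0,2)->(0,0) = 2
Tile 6: (1,0)->(1,2) = 2
Tile 2: (1,1)->(0,1) = 1
Tile 7: (1,2)->(2,0) = 3
Tile 5: (2,1)->(1,1) = 1
Tile 4: (2,2)->(1,0) = 3
Sum: 2 + 2 + 2 + 2 + 1 + 3 + 1 + 3 = 16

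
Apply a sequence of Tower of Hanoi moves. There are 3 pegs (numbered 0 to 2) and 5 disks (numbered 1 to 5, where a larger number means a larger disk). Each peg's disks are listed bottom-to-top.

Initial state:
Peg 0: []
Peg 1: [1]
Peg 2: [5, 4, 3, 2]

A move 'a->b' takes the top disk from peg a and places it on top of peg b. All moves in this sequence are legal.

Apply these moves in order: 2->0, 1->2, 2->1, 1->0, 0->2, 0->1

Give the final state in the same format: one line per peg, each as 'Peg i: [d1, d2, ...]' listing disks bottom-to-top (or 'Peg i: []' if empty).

Answer: Peg 0: []
Peg 1: [2]
Peg 2: [5, 4, 3, 1]

Derivation:
After move 1 (2->0):
Peg 0: [2]
Peg 1: [1]
Peg 2: [5, 4, 3]

After move 2 (1->2):
Peg 0: [2]
Peg 1: []
Peg 2: [5, 4, 3, 1]

After move 3 (2->1):
Peg 0: [2]
Peg 1: [1]
Peg 2: [5, 4, 3]

After move 4 (1->0):
Peg 0: [2, 1]
Peg 1: []
Peg 2: [5, 4, 3]

After move 5 (0->2):
Peg 0: [2]
Peg 1: []
Peg 2: [5, 4, 3, 1]

After move 6 (0->1):
Peg 0: []
Peg 1: [2]
Peg 2: [5, 4, 3, 1]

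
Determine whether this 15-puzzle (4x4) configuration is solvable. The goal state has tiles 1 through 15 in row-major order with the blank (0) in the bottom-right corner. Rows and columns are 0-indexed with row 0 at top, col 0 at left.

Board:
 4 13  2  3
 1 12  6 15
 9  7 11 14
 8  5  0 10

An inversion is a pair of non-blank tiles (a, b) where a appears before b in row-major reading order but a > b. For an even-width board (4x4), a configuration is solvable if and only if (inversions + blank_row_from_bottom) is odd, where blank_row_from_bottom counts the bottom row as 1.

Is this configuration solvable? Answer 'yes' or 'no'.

Inversions: 42
Blank is in row 3 (0-indexed from top), which is row 1 counting from the bottom (bottom = 1).
42 + 1 = 43, which is odd, so the puzzle is solvable.

Answer: yes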